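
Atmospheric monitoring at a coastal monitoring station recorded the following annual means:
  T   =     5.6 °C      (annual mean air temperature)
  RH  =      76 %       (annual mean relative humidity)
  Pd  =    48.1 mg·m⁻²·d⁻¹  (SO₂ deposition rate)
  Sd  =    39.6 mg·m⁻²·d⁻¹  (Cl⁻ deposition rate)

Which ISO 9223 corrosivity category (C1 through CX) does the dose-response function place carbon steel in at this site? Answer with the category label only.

C3

carbon steel: temperature factor f = +0.150·(-4.4) = -0.6600
  SO₂ term: 1.77·48.1^0.52·exp(0.02·76-0.6600) = 31.35
  Cl⁻ term: 0.102·39.6^0.62·exp(0.033·76+0.04·5.6) = 15.33
  r_corr = 31.35 + 15.33 = 46.68 μm/a
Category bounds: 25…50 μm/a bracket r_corr ⇒ C3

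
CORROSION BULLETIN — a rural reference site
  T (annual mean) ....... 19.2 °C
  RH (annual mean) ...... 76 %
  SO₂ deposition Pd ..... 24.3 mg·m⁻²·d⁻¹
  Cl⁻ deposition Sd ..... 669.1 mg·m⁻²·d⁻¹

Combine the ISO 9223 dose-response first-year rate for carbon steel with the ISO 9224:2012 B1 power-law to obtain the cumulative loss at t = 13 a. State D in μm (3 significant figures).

carbon steel: f(T) = -0.054·(T−10) [T>10 °C] = -0.4968
  SO₂ term: 1.77·24.3^0.52·exp(0.02·76-0.4968) = 25.87
  Cl⁻ term: 0.102·669.1^0.62·exp(0.033·76+0.04·19.2) = 152.5
  r_corr = 25.87 + 152.5 = 178.3 μm/a
Long-term exponent b (ISO 9224 Table 2, B1) = 0.523
  D(13) = 178.3 × 13^0.523 = 178.3 × 3.825 = 682.1 μm

D(13) = 682 μm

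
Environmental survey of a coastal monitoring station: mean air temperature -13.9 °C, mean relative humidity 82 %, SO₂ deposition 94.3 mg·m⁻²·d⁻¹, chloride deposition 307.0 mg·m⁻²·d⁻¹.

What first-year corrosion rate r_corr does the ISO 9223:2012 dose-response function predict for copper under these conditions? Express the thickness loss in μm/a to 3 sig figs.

r_corr = 0.573 μm/a

copper: f(T) = +0.126·(T−10) [T≤10 °C] = -3.0114
  sulphur-dioxide contribution → 0.1074 μm/a
  chloride contribution → 0.4661 μm/a
  ⇒ r_corr(copper) = 0.5735 μm/a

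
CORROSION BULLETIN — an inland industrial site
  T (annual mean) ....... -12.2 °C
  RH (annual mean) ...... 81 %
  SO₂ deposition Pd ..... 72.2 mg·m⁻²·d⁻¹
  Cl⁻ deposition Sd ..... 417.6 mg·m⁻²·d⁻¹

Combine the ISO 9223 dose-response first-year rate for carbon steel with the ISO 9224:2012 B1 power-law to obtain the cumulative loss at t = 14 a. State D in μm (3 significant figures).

carbon steel: f(T) = +0.150·(T−10) [T≤10 °C] = -3.3300
  Pd branch = 1.77·Pd^0.52·e^(0.02·RH+f) = 2.963 μm/a
  Sd branch = 0.102·Sd^0.62·e^(0.033·RH+0.04·T) = 38.23 μm/a
  r_corr = 2.963 + 38.23 = 41.19 μm/a
Long-term exponent b (ISO 9224 Table 2, B1) = 0.523
  D(14) = 41.19 × 14^0.523 = 41.19 × 3.976 = 163.8 μm

D(14) = 164 μm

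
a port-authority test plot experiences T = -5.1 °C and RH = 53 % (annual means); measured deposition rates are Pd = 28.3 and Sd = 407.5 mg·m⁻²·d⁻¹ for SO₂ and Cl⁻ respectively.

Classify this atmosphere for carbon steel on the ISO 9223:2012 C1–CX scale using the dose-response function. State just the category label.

carbon steel: f(T) = +0.150·(T−10) [T≤10 °C] = -2.2650
  Pd branch = 1.77·Pd^0.52·e^(0.02·RH+f) = 3.017 μm/a
  Cl⁻ term: 0.102·407.5^0.62·exp(0.033·53+0.04·-5.1) = 19.85
  sum: 3.017 + 19.85 → r_corr = 22.87 μm/a
22.9 μm/a falls in (1.3, 25] for carbon steel → category C2

C2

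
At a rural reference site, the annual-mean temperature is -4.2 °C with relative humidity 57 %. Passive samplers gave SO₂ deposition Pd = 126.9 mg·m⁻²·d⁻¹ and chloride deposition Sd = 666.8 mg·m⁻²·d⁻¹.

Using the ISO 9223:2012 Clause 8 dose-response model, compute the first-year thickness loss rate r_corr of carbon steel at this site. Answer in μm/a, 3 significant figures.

carbon steel: T≤10 °C ⇒ hinge +0.150·(-4.2−10) = -2.1300
  sulphur-dioxide contribution → 8.162 μm/a
  chloride contribution → 31.87 μm/a
  total first-year rate 40.04 μm/a

r_corr = 40.0 μm/a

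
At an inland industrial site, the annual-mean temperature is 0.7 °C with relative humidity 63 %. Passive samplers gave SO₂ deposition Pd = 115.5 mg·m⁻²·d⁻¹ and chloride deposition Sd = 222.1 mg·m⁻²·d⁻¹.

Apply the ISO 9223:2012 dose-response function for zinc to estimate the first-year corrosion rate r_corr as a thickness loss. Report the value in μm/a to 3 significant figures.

r_corr = 2.00 μm/a

zinc: f(T) = +0.038·(T−10) [T≤10 °C] = -0.3534
  SO₂ term: 0.0129·115.5^0.44·exp(0.046·63-0.3534) = 1.328
  Cl⁻ term: 0.0175·222.1^0.57·exp(0.008·63+0.085·0.7) = 0.6688
  r_corr = 1.328 + 0.6688 = 1.997 μm/a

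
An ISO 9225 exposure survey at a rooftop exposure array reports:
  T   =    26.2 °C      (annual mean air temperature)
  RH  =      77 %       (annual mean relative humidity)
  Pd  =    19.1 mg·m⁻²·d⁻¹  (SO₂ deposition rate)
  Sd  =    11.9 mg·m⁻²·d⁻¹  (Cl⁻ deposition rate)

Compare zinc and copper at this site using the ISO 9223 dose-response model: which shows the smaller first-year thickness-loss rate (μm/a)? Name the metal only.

copper

zinc: temperature factor f = -0.071·(16.2) = -1.1502
  SO₂ term: 0.0129·19.1^0.44·exp(0.046·77-1.1502) = 0.5164
  Sd branch = 0.0175·Sd^0.57·e^(0.008·RH+0.085·T) = 1.233 μm/a
  sum: 0.5164 + 1.233 → r_corr = 1.749 μm/a
copper: f(T) = -0.080·(T−10) [T>10 °C] = -1.2960
  Pd branch = 0.0053·Pd^0.26·e^(0.059·RH+f) = 0.2934 μm/a
  Cl⁻ term: 0.01025·11.9^0.27·exp(0.036·77+0.049·26.2) = 1.155
  sum: 0.2934 + 1.155 → r_corr = 1.448 μm/a
Ordering by μm/a: zinc (1.75) > copper (1.45)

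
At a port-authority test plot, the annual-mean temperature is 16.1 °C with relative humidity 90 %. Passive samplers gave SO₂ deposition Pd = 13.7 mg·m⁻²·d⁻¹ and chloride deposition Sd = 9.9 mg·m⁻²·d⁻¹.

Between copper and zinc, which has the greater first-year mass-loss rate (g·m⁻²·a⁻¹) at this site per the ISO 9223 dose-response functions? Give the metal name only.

copper: f(T) = -0.080·(T−10) [T>10 °C] = -0.4880
  Pd branch = 0.0053·Pd^0.26·e^(0.059·RH+f) = 1.3 μm/a
  Sd branch = 0.01025·Sd^0.27·e^(0.036·RH+0.049·T) = 1.07 μm/a
  r_corr = 1.3 + 1.07 = 2.37 μm/a
  mass loss = 2.37 μm/a × 8.96 g/cm³ = 21.23 g·m⁻²·a⁻¹
zinc: T>10 °C ⇒ hinge -0.071·(16.1−10) = -0.4331
  SO₂ term: 0.0129·13.7^0.44·exp(0.046·90-0.4331) = 1.662
  Sd branch = 0.0175·Sd^0.57·e^(0.008·RH+0.085·T) = 0.5219 μm/a
  r_corr = 1.662 + 0.5219 = 2.184 μm/a
  mass loss = 2.184 μm/a × 7.14 g/cm³ = 15.59 g·m⁻²·a⁻¹
Ordering by g·m⁻²·a⁻¹: copper (21.2) > zinc (15.6)

copper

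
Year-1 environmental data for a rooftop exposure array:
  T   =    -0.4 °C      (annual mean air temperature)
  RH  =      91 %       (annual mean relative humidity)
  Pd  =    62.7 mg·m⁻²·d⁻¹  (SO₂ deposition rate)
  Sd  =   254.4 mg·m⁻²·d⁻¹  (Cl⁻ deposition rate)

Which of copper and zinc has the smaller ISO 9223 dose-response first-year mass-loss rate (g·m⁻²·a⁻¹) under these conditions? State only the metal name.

copper

copper: f(T) = +0.126·(T−10) [T≤10 °C] = -1.3104
  Pd branch = 0.0053·Pd^0.26·e^(0.059·RH+f) = 0.8999 μm/a
  Cl⁻ term: 0.01025·254.4^0.27·exp(0.036·91+0.049·-0.4) = 1.187
  sum: 0.8999 + 1.187 → r_corr = 2.087 μm/a
  mass loss = 2.087 μm/a × 8.96 g/cm³ = 18.7 g·m⁻²·a⁻¹
zinc: T≤10 °C ⇒ hinge +0.038·(-0.4−10) = -0.3952
  Pd branch = 0.0129·Pd^0.44·e^(0.046·RH+f) = 3.529 μm/a
  Cl⁻ term: 0.0175·254.4^0.57·exp(0.008·91+0.085·-0.4) = 0.8233
  r_corr = 3.529 + 0.8233 = 4.353 μm/a
  mass loss = 4.353 μm/a × 7.14 g/cm³ = 31.08 g·m⁻²·a⁻¹
Ordering by g·m⁻²·a⁻¹: zinc (31.1) > copper (18.7)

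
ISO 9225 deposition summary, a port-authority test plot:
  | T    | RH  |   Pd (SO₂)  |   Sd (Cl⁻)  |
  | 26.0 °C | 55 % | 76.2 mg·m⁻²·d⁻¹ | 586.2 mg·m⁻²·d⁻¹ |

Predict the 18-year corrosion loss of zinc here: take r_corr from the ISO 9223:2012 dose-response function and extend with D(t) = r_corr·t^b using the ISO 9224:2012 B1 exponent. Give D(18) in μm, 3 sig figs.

D(18) = 102 μm

zinc: temperature factor f = -0.071·(16.0) = -1.1360
  Pd branch = 0.0129·Pd^0.44·e^(0.046·RH+f) = 0.35 μm/a
  Cl⁻ term: 0.0175·586.2^0.57·exp(0.008·55+0.085·26.0) = 9.369
  sum: 0.35 + 9.369 → r_corr = 9.719 μm/a
Power-law: D(18) = r_corr · 18^0.813
  D(18) = 9.719 × 18^0.813 = 9.719 × 10.48 = 101.9 μm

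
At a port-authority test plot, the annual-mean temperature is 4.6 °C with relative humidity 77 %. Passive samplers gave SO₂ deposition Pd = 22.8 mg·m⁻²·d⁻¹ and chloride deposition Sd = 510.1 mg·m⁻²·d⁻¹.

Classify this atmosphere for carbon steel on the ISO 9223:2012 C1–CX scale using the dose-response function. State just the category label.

carbon steel: f(T) = +0.150·(T−10) [T≤10 °C] = -0.8100
  sulphur-dioxide contribution → 18.67 μm/a
  chloride contribution → 74.27 μm/a
  total first-year rate 92.94 μm/a
ISO 9223 Table 2 (carbon steel): 80 < 92.9 ≤ 200 μm/a ⇒ C5

C5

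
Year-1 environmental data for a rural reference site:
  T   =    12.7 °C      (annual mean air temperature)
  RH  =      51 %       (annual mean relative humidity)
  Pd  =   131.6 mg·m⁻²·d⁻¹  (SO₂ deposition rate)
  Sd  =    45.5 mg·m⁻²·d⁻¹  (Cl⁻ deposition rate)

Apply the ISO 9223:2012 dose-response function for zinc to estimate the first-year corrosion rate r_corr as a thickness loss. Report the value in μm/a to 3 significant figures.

r_corr = 1.63 μm/a

zinc: temperature factor f = -0.071·(2.7) = -0.1917
  sulphur-dioxide contribution → 0.9521 μm/a
  chloride contribution → 0.6825 μm/a
  total first-year rate 1.635 μm/a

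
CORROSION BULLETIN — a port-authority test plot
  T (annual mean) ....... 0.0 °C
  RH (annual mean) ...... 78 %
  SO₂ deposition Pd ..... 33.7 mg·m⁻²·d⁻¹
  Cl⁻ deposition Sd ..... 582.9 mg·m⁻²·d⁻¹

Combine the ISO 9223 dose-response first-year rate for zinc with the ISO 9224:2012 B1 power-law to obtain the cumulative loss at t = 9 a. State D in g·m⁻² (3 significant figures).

D(9) = 116 g·m⁻²

zinc: T≤10 °C ⇒ hinge +0.038·(0.0−10) = -0.3800
  sulphur-dioxide contribution → 1.5 μm/a
  chloride contribution → 1.231 μm/a
  total first-year rate 2.731 μm/a
Power-law: D(9) = r_corr · 9^0.813
  D(9) = 2.731 × 9^0.813 = 2.731 × 5.968 = 16.3 μm
  Mass loss = 16.3 μm × 7.14 g/cm³ = 116.4 g·m⁻²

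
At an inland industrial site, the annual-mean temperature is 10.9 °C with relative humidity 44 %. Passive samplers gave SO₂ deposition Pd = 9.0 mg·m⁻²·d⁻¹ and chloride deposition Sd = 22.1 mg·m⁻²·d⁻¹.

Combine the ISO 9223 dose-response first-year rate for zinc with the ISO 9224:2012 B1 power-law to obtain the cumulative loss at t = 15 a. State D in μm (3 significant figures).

zinc: f(T) = -0.071·(T−10) [T>10 °C] = -0.0639
  sulphur-dioxide contribution → 0.2408 μm/a
  chloride contribution → 0.3669 μm/a
  total first-year rate 0.6078 μm/a
Power-law: D(15) = r_corr · 15^0.813
  D(15) = 0.6078 × 15^0.813 = 0.6078 × 9.04 = 5.494 μm

D(15) = 5.49 μm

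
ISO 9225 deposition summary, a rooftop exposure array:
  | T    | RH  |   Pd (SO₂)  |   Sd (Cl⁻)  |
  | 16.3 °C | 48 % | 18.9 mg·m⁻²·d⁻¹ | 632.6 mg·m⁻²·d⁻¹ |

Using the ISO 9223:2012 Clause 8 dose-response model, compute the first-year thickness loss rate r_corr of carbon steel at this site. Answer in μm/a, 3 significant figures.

carbon steel: f(T) = -0.054·(T−10) [T>10 °C] = -0.3402
  Pd branch = 1.77·Pd^0.52·e^(0.02·RH+f) = 15.17 μm/a
  Sd branch = 0.102·Sd^0.62·e^(0.033·RH+0.04·T) = 52.05 μm/a
  r_corr = 15.17 + 52.05 = 67.21 μm/a

r_corr = 67.2 μm/a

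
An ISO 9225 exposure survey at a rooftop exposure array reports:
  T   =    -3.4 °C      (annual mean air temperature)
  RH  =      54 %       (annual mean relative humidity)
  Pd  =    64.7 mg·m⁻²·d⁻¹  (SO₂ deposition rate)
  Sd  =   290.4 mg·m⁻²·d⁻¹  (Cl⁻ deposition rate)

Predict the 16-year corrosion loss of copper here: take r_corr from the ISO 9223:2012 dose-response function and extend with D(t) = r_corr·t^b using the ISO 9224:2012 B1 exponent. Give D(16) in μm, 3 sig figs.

copper: temperature factor f = +0.126·(-13.4) = -1.6884
  sulphur-dioxide contribution → 0.07007 μm/a
  chloride contribution → 0.2803 μm/a
  total first-year rate 0.3504 μm/a
Power-law: D(16) = r_corr · 16^0.667
  D(16) = 0.3504 × 16^0.667 = 0.3504 × 6.355 = 2.227 μm

D(16) = 2.23 μm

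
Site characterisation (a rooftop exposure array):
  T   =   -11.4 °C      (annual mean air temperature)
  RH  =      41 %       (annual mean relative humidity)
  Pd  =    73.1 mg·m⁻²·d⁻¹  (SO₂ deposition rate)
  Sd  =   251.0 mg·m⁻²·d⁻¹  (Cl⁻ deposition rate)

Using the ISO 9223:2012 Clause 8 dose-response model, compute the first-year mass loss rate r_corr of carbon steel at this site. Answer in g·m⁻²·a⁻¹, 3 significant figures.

r_corr = 72.2 g·m⁻²·a⁻¹

carbon steel: T≤10 °C ⇒ hinge +0.150·(-11.4−10) = -3.2100
  sulphur-dioxide contribution → 1.511 μm/a
  chloride contribution → 7.691 μm/a
  total first-year rate 9.202 μm/a
Convert to mass loss: 9.202 μm/a × 7.85 g/cm³ = 72.23 g·m⁻²·a⁻¹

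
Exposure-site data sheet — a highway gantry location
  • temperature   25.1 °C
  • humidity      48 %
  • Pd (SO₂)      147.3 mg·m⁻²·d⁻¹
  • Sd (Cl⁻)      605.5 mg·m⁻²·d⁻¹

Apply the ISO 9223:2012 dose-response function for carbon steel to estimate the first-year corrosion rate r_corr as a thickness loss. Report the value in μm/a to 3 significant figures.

r_corr = 99.5 μm/a

carbon steel: f(T) = -0.054·(T−10) [T>10 °C] = -0.8154
  sulphur-dioxide contribution → 27.43 μm/a
  chloride contribution → 72.02 μm/a
  total first-year rate 99.45 μm/a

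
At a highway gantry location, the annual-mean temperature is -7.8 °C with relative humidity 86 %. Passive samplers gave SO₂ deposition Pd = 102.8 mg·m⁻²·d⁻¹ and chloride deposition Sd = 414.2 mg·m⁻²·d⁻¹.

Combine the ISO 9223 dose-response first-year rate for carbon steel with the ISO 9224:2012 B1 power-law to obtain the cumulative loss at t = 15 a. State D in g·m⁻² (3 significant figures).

D(15) = 1.98e+03 g·m⁻²

carbon steel: T≤10 °C ⇒ hinge +0.150·(-7.8−10) = -2.6700
  sulphur-dioxide contribution → 7.614 μm/a
  chloride contribution → 53.49 μm/a
  total first-year rate 61.11 μm/a
Long-term exponent b (ISO 9224 Table 2, B1) = 0.523
  D(15) = 61.11 × 15^0.523 = 61.11 × 4.122 = 251.9 μm
  Mass loss = 251.9 μm × 7.85 g/cm³ = 1977 g·m⁻²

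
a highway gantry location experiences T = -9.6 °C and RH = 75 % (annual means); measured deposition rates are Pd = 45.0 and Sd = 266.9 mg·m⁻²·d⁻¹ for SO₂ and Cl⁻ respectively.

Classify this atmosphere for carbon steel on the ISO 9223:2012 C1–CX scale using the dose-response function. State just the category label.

C3

carbon steel: temperature factor f = +0.150·(-19.6) = -2.9400
  sulphur-dioxide contribution → 3.036 μm/a
  chloride contribution → 26.37 μm/a
  ⇒ r_corr(carbon steel) = 29.4 μm/a
29.4 μm/a falls in (25, 50] for carbon steel → category C3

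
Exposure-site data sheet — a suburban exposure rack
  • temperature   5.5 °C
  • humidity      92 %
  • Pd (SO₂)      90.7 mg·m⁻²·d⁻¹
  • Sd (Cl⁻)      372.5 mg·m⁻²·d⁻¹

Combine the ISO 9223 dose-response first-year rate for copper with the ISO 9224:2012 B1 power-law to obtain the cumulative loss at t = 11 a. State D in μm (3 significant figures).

D(11) = 20.0 μm

copper: temperature factor f = +0.126·(-4.5) = -0.5670
  sulphur-dioxide contribution → 2.21 μm/a
  chloride contribution → 1.821 μm/a
  total first-year rate 4.031 μm/a
Long-term exponent b (ISO 9224 Table 2, B1) = 0.667
  D(11) = 4.031 × 11^0.667 = 4.031 × 4.95 = 19.95 μm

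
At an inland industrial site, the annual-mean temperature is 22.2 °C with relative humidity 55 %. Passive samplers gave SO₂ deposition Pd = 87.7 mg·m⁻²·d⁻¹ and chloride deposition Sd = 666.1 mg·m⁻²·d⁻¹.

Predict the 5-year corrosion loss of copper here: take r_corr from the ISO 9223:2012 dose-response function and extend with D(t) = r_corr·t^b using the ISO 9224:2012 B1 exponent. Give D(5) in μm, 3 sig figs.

copper: temperature factor f = -0.080·(12.2) = -0.9760
  sulphur-dioxide contribution → 0.164 μm/a
  chloride contribution → 1.275 μm/a
  ⇒ r_corr(copper) = 1.439 μm/a
Long-term exponent b (ISO 9224 Table 2, B1) = 0.667
  D(5) = 1.439 × 5^0.667 = 1.439 × 2.926 = 4.209 μm

D(5) = 4.21 μm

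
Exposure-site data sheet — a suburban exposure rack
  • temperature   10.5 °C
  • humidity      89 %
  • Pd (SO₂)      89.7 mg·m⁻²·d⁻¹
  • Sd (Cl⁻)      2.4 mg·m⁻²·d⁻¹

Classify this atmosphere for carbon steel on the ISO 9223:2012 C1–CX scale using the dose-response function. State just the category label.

carbon steel: T>10 °C ⇒ hinge -0.054·(10.5−10) = -0.0270
  Pd branch = 1.77·Pd^0.52·e^(0.02·RH+f) = 105.9 μm/a
  Cl⁻ term: 0.102·2.4^0.62·exp(0.033·89+0.04·10.5) = 5.038
  sum: 105.9 + 5.038 → r_corr = 110.9 μm/a
ISO 9223 Table 2 (carbon steel): 80 < 111 ≤ 200 μm/a ⇒ C5

C5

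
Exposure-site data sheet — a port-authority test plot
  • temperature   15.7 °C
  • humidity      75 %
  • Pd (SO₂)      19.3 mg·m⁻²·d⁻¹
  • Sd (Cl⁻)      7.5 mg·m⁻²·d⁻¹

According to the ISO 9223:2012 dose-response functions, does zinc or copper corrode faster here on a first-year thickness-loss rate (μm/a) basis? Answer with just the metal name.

zinc

zinc: f(T) = -0.071·(T−10) [T>10 °C] = -0.4047
  SO₂ term: 0.0129·19.3^0.44·exp(0.046·75-0.4047) = 0.9972
  Sd branch = 0.0175·Sd^0.57·e^(0.008·RH+0.085·T) = 0.3819 μm/a
  sum: 0.9972 + 0.3819 → r_corr = 1.379 μm/a
copper: f(T) = -0.080·(T−10) [T>10 °C] = -0.4560
  Pd branch = 0.0053·Pd^0.26·e^(0.059·RH+f) = 0.6057 μm/a
  Cl⁻ term: 0.01025·7.5^0.27·exp(0.036·75+0.049·15.7) = 0.5671
  sum: 0.6057 + 0.5671 → r_corr = 1.173 μm/a
Ordering by μm/a: zinc (1.38) > copper (1.17)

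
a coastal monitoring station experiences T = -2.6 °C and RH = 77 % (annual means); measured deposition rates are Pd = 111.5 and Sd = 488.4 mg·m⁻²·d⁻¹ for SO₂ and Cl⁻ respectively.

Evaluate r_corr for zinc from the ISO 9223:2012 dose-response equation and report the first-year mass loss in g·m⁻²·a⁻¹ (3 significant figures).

r_corr = 22.0 g·m⁻²·a⁻¹

zinc: T≤10 °C ⇒ hinge +0.038·(-2.6−10) = -0.4788
  Pd branch = 0.0129·Pd^0.44·e^(0.046·RH+f) = 2.196 μm/a
  Sd branch = 0.0175·Sd^0.57·e^(0.008·RH+0.085·T) = 0.8855 μm/a
  sum: 2.196 + 0.8855 → r_corr = 3.082 μm/a
Convert to mass loss: 3.082 μm/a × 7.14 g/cm³ = 22.01 g·m⁻²·a⁻¹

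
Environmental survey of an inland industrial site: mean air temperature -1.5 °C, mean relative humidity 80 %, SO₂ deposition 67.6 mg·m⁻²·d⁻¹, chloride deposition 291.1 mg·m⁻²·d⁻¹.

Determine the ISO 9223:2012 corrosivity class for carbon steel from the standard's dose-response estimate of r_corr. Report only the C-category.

C4

carbon steel: f(T) = +0.150·(T−10) [T≤10 °C] = -1.7250
  sulphur-dioxide contribution → 13.97 μm/a
  chloride contribution → 45.37 μm/a
  ⇒ r_corr(carbon steel) = 59.34 μm/a
59.3 μm/a falls in (50, 80] for carbon steel → category C4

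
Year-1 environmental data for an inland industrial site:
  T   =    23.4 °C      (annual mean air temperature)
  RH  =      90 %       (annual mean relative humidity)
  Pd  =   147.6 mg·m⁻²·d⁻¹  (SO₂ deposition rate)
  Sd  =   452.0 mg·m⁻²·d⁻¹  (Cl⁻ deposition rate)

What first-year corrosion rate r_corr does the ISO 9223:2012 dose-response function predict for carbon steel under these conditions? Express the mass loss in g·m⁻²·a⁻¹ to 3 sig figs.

carbon steel: f(T) = -0.054·(T−10) [T>10 °C] = -0.7236
  sulphur-dioxide contribution → 69.72 μm/a
  chloride contribution → 224.5 μm/a
  total first-year rate 294.2 μm/a
Convert to mass loss: 294.2 μm/a × 7.85 g/cm³ = 2309 g·m⁻²·a⁻¹

r_corr = 2.31e+03 g·m⁻²·a⁻¹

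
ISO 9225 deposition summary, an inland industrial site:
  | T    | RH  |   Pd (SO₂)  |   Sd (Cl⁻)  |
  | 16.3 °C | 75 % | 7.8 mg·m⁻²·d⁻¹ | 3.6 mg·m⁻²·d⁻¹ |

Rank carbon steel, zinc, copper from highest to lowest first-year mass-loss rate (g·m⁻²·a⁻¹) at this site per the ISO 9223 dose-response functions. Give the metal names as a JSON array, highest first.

carbon steel: T>10 °C ⇒ hinge -0.054·(16.3−10) = -0.3402
  SO₂ term: 1.77·7.8^0.52·exp(0.02·75-0.3402) = 16.43
  Sd branch = 0.102·Sd^0.62·e^(0.033·RH+0.04·T) = 5.147 μm/a
  sum: 16.43 + 5.147 → r_corr = 21.57 μm/a
  mass loss = 21.57 μm/a × 7.85 g/cm³ = 169.4 g·m⁻²·a⁻¹
zinc: f(T) = -0.071·(T−10) [T>10 °C] = -0.4473
  Pd branch = 0.0129·Pd^0.44·e^(0.046·RH+f) = 0.6415 μm/a
  Sd branch = 0.0175·Sd^0.57·e^(0.008·RH+0.085·T) = 0.2645 μm/a
  sum: 0.6415 + 0.2645 → r_corr = 0.906 μm/a
  mass loss = 0.906 μm/a × 7.14 g/cm³ = 6.469 g·m⁻²·a⁻¹
copper: T>10 °C ⇒ hinge -0.080·(16.3−10) = -0.5040
  Pd branch = 0.0053·Pd^0.26·e^(0.059·RH+f) = 0.4561 μm/a
  Cl⁻ term: 0.01025·3.6^0.27·exp(0.036·75+0.049·16.3) = 0.4791
  sum: 0.4561 + 0.4791 → r_corr = 0.9352 μm/a
  mass loss = 0.9352 μm/a × 8.96 g/cm³ = 8.379 g·m⁻²·a⁻¹
Ordering by g·m⁻²·a⁻¹: carbon steel (169) > copper (8.38) > zinc (6.47)

["carbon steel", "copper", "zinc"]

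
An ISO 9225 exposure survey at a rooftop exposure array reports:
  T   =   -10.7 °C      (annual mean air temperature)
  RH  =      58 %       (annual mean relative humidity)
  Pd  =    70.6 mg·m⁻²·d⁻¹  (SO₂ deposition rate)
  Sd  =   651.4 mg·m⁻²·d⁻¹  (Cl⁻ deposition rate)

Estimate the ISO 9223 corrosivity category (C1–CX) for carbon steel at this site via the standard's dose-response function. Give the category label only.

C3

carbon steel: f(T) = +0.150·(T−10) [T≤10 °C] = -3.1050
  sulphur-dioxide contribution → 2.316 μm/a
  chloride contribution → 25.03 μm/a
  ⇒ r_corr(carbon steel) = 27.35 μm/a
27.4 μm/a falls in (25, 50] for carbon steel → category C3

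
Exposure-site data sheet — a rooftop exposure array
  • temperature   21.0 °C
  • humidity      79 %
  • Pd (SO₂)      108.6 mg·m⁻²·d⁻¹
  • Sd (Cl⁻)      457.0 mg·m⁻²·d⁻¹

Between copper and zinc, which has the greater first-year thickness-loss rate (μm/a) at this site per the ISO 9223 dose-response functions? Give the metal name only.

copper: T>10 °C ⇒ hinge -0.080·(21.0−10) = -0.8800
  Pd branch = 0.0053·Pd^0.26·e^(0.059·RH+f) = 0.7864 μm/a
  Cl⁻ term: 0.01025·457.0^0.27·exp(0.036·79+0.049·21.0) = 2.576
  r_corr = 0.7864 + 2.576 = 3.362 μm/a
zinc: temperature factor f = -0.071·(11.0) = -0.7810
  SO₂ term: 0.0129·108.6^0.44·exp(0.046·79-0.7810) = 1.76
  Sd branch = 0.0175·Sd^0.57·e^(0.008·RH+0.085·T) = 6.44 μm/a
  r_corr = 1.76 + 6.44 = 8.199 μm/a
Ordering by μm/a: zinc (8.2) > copper (3.36)

zinc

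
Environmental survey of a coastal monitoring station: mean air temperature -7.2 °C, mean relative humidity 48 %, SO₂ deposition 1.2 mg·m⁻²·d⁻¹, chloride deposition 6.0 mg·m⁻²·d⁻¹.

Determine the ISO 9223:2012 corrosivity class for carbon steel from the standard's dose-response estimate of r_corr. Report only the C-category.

carbon steel: f(T) = +0.150·(T−10) [T≤10 °C] = -2.5800
  sulphur-dioxide contribution → 0.3851 μm/a
  chloride contribution → 1.132 μm/a
  ⇒ r_corr(carbon steel) = 1.517 μm/a
ISO 9223 Table 2 (carbon steel): 1.3 < 1.52 ≤ 25 μm/a ⇒ C2

C2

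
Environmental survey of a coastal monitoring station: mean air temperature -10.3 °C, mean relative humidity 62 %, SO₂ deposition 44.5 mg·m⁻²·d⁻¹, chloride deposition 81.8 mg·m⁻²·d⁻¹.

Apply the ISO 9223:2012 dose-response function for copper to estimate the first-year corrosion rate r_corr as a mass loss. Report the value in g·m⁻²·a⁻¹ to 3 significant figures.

r_corr = 2.08 g·m⁻²·a⁻¹

copper: f(T) = +0.126·(T−10) [T≤10 °C] = -2.5578
  sulphur-dioxide contribution → 0.04272 μm/a
  chloride contribution → 0.1894 μm/a
  total first-year rate 0.2321 μm/a
Convert to mass loss: 0.2321 μm/a × 8.96 g/cm³ = 2.08 g·m⁻²·a⁻¹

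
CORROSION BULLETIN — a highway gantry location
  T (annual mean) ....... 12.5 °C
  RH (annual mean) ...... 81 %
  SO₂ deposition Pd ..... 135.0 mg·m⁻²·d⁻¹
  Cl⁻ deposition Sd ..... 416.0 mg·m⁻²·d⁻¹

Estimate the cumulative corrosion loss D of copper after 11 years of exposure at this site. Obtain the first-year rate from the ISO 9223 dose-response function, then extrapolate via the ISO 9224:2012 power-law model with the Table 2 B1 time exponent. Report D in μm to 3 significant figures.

copper: T>10 °C ⇒ hinge -0.080·(12.5−10) = -0.2000
  SO₂ term: 0.0053·135.0^0.26·exp(0.059·81-0.2000) = 1.848
  Sd branch = 0.01025·Sd^0.27·e^(0.036·RH+0.049·T) = 1.779 μm/a
  r_corr = 1.848 + 1.779 = 3.628 μm/a
Long-term exponent b (ISO 9224 Table 2, B1) = 0.667
  D(11) = 3.628 × 11^0.667 = 3.628 × 4.95 = 17.96 μm

D(11) = 18.0 μm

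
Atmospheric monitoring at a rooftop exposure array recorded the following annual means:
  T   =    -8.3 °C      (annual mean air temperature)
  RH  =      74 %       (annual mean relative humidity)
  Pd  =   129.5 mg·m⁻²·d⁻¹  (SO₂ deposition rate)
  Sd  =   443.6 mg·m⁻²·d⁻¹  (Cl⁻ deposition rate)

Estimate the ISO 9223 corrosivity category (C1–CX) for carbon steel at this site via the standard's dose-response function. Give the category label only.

carbon steel: T≤10 °C ⇒ hinge +0.150·(-8.3−10) = -2.7450
  SO₂ term: 1.77·129.5^0.52·exp(0.02·74-2.7450) = 6.266
  Cl⁻ term: 0.102·443.6^0.62·exp(0.033·74+0.04·-8.3) = 36.82
  r_corr = 6.266 + 36.82 = 43.09 μm/a
43.1 μm/a falls in (25, 50] for carbon steel → category C3

C3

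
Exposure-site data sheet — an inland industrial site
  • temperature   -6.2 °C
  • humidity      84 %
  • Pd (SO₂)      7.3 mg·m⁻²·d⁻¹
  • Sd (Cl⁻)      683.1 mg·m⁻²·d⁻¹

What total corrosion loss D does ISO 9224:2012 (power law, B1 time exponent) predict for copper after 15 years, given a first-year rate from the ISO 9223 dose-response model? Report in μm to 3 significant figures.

copper: temperature factor f = +0.126·(-16.2) = -2.0412
  SO₂ term: 0.0053·7.3^0.26·exp(0.059·84-2.0412) = 0.1639
  Cl⁻ term: 0.01025·683.1^0.27·exp(0.036·84+0.049·-6.2) = 0.9066
  sum: 0.1639 + 0.9066 → r_corr = 1.07 μm/a
Power-law: D(15) = r_corr · 15^0.667
  D(15) = 1.07 × 15^0.667 = 1.07 × 6.088 = 6.517 μm

D(15) = 6.52 μm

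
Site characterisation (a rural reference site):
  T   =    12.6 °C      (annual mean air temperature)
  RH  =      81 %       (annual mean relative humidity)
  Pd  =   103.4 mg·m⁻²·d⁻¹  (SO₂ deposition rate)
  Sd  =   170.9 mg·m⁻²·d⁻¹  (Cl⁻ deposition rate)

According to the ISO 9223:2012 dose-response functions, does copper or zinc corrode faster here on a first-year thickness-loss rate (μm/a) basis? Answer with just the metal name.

zinc

copper: T>10 °C ⇒ hinge -0.080·(12.6−10) = -0.2080
  SO₂ term: 0.0053·103.4^0.26·exp(0.059·81-0.2080) = 1.711
  Cl⁻ term: 0.01025·170.9^0.27·exp(0.036·81+0.049·12.6) = 1.406
  r_corr = 1.711 + 1.406 = 3.117 μm/a
zinc: temperature factor f = -0.071·(2.6) = -0.1846
  Pd branch = 0.0129·Pd^0.44·e^(0.046·RH+f) = 3.428 μm/a
  Sd branch = 0.0175·Sd^0.57·e^(0.008·RH+0.085·T) = 1.829 μm/a
  sum: 3.428 + 1.829 → r_corr = 5.257 μm/a
Ordering by μm/a: zinc (5.26) > copper (3.12)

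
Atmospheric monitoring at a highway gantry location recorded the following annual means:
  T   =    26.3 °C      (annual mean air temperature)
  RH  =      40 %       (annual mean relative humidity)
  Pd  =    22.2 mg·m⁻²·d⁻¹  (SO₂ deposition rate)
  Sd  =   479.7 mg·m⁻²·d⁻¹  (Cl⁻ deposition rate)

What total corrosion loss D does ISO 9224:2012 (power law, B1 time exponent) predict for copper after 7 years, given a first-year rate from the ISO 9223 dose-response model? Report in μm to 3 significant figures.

copper: T>10 °C ⇒ hinge -0.080·(26.3−10) = -1.3040
  SO₂ term: 0.0053·22.2^0.26·exp(0.059·40-1.3040) = 0.03411
  Sd branch = 0.01025·Sd^0.27·e^(0.036·RH+0.049·T) = 0.8311 μm/a
  r_corr = 0.03411 + 0.8311 = 0.8652 μm/a
Power-law: D(7) = r_corr · 7^0.667
  D(7) = 0.8652 × 7^0.667 = 0.8652 × 3.662 = 3.168 μm

D(7) = 3.17 μm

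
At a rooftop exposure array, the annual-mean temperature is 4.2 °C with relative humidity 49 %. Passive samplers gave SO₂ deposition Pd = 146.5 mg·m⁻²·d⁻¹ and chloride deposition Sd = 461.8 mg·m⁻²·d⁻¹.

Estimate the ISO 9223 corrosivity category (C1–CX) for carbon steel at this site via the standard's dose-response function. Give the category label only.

carbon steel: temperature factor f = +0.150·(-5.8) = -0.8700
  Pd branch = 1.77·Pd^0.52·e^(0.02·RH+f) = 26.42 μm/a
  Cl⁻ term: 0.102·461.8^0.62·exp(0.033·49+0.04·4.2) = 27.28
  r_corr = 26.42 + 27.28 = 53.7 μm/a
Category bounds: 50…80 μm/a bracket r_corr ⇒ C4

C4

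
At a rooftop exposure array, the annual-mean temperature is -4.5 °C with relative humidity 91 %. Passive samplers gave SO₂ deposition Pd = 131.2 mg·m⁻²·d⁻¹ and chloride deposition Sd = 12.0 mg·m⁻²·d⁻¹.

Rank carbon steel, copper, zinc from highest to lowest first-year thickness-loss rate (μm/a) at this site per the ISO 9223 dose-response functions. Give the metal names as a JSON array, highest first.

["carbon steel", "zinc", "copper"]

carbon steel: temperature factor f = +0.150·(-14.5) = -2.1750
  Pd branch = 1.77·Pd^0.52·e^(0.02·RH+f) = 15.67 μm/a
  Cl⁻ term: 0.102·12.0^0.62·exp(0.033·91+0.04·-4.5) = 8.011
  sum: 15.67 + 8.011 → r_corr = 23.68 μm/a
copper: f(T) = +0.126·(T−10) [T≤10 °C] = -1.8270
  Pd branch = 0.0053·Pd^0.26·e^(0.059·RH+f) = 0.6504 μm/a
  Cl⁻ term: 0.01025·12.0^0.27·exp(0.036·91+0.049·-4.5) = 0.4257
  sum: 0.6504 + 0.4257 → r_corr = 1.076 μm/a
zinc: f(T) = +0.038·(T−10) [T≤10 °C] = -0.5510
  Pd branch = 0.0129·Pd^0.44·e^(0.046·RH+f) = 4.18 μm/a
  Sd branch = 0.0175·Sd^0.57·e^(0.008·RH+0.085·T) = 0.1019 μm/a
  sum: 4.18 + 0.1019 → r_corr = 4.282 μm/a
Ordering by μm/a: carbon steel (23.7) > zinc (4.28) > copper (1.08)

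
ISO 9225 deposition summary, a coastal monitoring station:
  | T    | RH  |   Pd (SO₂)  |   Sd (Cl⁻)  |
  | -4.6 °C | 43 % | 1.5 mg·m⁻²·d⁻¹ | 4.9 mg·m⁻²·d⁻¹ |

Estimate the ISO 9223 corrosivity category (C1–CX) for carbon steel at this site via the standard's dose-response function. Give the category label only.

carbon steel: f(T) = +0.150·(T−10) [T≤10 °C] = -2.1900
  sulphur-dioxide contribution → 0.578 μm/a
  chloride contribution → 0.9395 μm/a
  ⇒ r_corr(carbon steel) = 1.517 μm/a
ISO 9223 Table 2 (carbon steel): 1.3 < 1.52 ≤ 25 μm/a ⇒ C2

C2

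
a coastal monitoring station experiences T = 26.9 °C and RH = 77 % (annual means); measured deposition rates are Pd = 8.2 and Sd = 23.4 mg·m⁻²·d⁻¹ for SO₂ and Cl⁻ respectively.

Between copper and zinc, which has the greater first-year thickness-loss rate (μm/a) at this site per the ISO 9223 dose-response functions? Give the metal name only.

zinc

copper: f(T) = -0.080·(T−10) [T>10 °C] = -1.3520
  sulphur-dioxide contribution → 0.2227 μm/a
  chloride contribution → 1.435 μm/a
  total first-year rate 1.657 μm/a
zinc: f(T) = -0.071·(T−10) [T>10 °C] = -1.1999
  sulphur-dioxide contribution → 0.3387 μm/a
  chloride contribution → 1.923 μm/a
  ⇒ r_corr(zinc) = 2.262 μm/a
Ordering by μm/a: zinc (2.26) > copper (1.66)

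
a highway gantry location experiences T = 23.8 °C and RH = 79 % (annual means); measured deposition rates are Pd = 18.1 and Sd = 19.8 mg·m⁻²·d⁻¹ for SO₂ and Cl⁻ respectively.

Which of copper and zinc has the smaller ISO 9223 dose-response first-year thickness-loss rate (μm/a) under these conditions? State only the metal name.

copper: T>10 °C ⇒ hinge -0.080·(23.8−10) = -1.1040
  sulphur-dioxide contribution → 0.3945 μm/a
  chloride contribution → 1.266 μm/a
  ⇒ r_corr(copper) = 1.661 μm/a
zinc: temperature factor f = -0.071·(13.8) = -0.9798
  sulphur-dioxide contribution → 0.6557 μm/a
  chloride contribution → 1.365 μm/a
  ⇒ r_corr(zinc) = 2.021 μm/a
Ordering by μm/a: zinc (2.02) > copper (1.66)

copper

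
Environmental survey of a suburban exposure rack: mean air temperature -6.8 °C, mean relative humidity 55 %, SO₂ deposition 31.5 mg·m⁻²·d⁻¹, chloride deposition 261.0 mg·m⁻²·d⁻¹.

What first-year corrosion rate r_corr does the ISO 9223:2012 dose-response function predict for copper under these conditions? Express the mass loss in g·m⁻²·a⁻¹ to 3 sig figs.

r_corr = 2.50 g·m⁻²·a⁻¹

copper: temperature factor f = +0.126·(-16.8) = -2.1168
  Pd branch = 0.0053·Pd^0.26·e^(0.059·RH+f) = 0.04016 μm/a
  Cl⁻ term: 0.01025·261.0^0.27·exp(0.036·55+0.049·-6.8) = 0.239
  sum: 0.04016 + 0.239 → r_corr = 0.2792 μm/a
Convert to mass loss: 0.2792 μm/a × 8.96 g/cm³ = 2.501 g·m⁻²·a⁻¹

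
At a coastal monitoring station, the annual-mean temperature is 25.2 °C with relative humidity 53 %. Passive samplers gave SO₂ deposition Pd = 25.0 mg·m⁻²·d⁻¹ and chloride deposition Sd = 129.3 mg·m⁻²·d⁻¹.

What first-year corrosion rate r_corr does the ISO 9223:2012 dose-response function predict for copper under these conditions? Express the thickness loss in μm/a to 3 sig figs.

copper: f(T) = -0.080·(T−10) [T>10 °C] = -1.2160
  Pd branch = 0.0053·Pd^0.26·e^(0.059·RH+f) = 0.08273 μm/a
  Cl⁻ term: 0.01025·129.3^0.27·exp(0.036·53+0.049·25.2) = 0.8826
  sum: 0.08273 + 0.8826 → r_corr = 0.9653 μm/a

r_corr = 0.965 μm/a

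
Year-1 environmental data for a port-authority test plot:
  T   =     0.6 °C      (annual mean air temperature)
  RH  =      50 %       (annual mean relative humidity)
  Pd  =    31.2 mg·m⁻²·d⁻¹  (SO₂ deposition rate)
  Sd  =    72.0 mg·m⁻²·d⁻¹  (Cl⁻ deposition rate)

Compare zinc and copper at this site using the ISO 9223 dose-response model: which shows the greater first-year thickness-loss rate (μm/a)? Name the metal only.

zinc: temperature factor f = +0.038·(-9.4) = -0.3572
  sulphur-dioxide contribution → 0.409 μm/a
  chloride contribution → 0.3145 μm/a
  total first-year rate 0.7235 μm/a
copper: temperature factor f = +0.126·(-9.4) = -1.1844
  sulphur-dioxide contribution → 0.07578 μm/a
  chloride contribution → 0.2026 μm/a
  ⇒ r_corr(copper) = 0.2784 μm/a
Ordering by μm/a: zinc (0.724) > copper (0.278)

zinc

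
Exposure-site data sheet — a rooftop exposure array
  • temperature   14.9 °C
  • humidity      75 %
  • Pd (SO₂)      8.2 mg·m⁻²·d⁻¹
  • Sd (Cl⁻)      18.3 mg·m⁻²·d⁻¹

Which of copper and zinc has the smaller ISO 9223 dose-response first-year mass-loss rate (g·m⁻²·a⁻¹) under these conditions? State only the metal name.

zinc

copper: f(T) = -0.080·(T−10) [T>10 °C] = -0.3920
  Pd branch = 0.0053·Pd^0.26·e^(0.059·RH+f) = 0.5169 μm/a
  Sd branch = 0.01025·Sd^0.27·e^(0.036·RH+0.049·T) = 0.6938 μm/a
  r_corr = 0.5169 + 0.6938 = 1.211 μm/a
  mass loss = 1.211 μm/a × 8.96 g/cm³ = 10.85 g·m⁻²·a⁻¹
zinc: f(T) = -0.071·(T−10) [T>10 °C] = -0.3479
  SO₂ term: 0.0129·8.2^0.44·exp(0.046·75-0.3479) = 0.7243
  Cl⁻ term: 0.0175·18.3^0.57·exp(0.008·75+0.085·14.9) = 0.5933
  r_corr = 0.7243 + 0.5933 = 1.318 μm/a
  mass loss = 1.318 μm/a × 7.14 g/cm³ = 9.407 g·m⁻²·a⁻¹
Ordering by g·m⁻²·a⁻¹: copper (10.8) > zinc (9.41)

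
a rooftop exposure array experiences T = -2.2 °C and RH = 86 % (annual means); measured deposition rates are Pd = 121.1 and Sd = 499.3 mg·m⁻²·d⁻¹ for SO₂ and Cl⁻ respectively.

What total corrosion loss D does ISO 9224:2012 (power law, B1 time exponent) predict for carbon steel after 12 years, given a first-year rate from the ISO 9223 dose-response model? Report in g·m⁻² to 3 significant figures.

carbon steel: T≤10 °C ⇒ hinge +0.150·(-2.2−10) = -1.8300
  SO₂ term: 1.77·121.1^0.52·exp(0.02·86-1.8300) = 19.21
  Cl⁻ term: 0.102·499.3^0.62·exp(0.033·86+0.04·-2.2) = 75.14
  r_corr = 19.21 + 75.14 = 94.35 μm/a
Power-law: D(12) = r_corr · 12^0.523
  D(12) = 94.35 × 12^0.523 = 94.35 × 3.668 = 346.1 μm
  Mass loss = 346.1 μm × 7.85 g/cm³ = 2717 g·m⁻²

D(12) = 2.72e+03 g·m⁻²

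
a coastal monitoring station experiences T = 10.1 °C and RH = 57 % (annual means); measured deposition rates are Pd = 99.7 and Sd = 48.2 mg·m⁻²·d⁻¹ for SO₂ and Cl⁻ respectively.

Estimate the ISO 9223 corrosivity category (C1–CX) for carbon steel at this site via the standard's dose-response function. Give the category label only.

C4

carbon steel: f(T) = -0.054·(T−10) [T>10 °C] = -0.0054
  Pd branch = 1.77·Pd^0.52·e^(0.02·RH+f) = 60.26 μm/a
  Cl⁻ term: 0.102·48.2^0.62·exp(0.033·57+0.04·10.1) = 11.08
  r_corr = 60.26 + 11.08 = 71.34 μm/a
ISO 9223 Table 2 (carbon steel): 50 < 71.3 ≤ 80 μm/a ⇒ C4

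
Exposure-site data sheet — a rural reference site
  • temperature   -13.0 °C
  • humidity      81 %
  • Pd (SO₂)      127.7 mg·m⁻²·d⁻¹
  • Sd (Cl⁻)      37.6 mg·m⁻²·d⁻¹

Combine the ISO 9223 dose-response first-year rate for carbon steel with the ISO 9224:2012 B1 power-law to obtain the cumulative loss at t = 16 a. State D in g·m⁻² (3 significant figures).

D(16) = 397 g·m⁻²

carbon steel: temperature factor f = +0.150·(-23.0) = -3.4500
  SO₂ term: 1.77·127.7^0.52·exp(0.02·81-3.4500) = 3.535
  Sd branch = 0.102·Sd^0.62·e^(0.033·RH+0.04·T) = 8.322 μm/a
  sum: 3.535 + 8.322 → r_corr = 11.86 μm/a
Power-law: D(16) = r_corr · 16^0.523
  D(16) = 11.86 × 16^0.523 = 11.86 × 4.263 = 50.55 μm
  Mass loss = 50.55 μm × 7.85 g/cm³ = 396.9 g·m⁻²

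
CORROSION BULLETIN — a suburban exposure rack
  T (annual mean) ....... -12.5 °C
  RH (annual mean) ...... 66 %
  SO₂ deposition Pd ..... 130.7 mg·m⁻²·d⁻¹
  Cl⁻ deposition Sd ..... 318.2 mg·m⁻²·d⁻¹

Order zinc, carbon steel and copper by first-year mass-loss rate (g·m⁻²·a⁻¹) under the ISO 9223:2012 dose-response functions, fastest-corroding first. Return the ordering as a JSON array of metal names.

zinc: f(T) = +0.038·(T−10) [T≤10 °C] = -0.8550
  SO₂ term: 0.0129·130.7^0.44·exp(0.046·66-0.8550) = 0.9749
  Sd branch = 0.0175·Sd^0.57·e^(0.008·RH+0.085·T) = 0.2738 μm/a
  sum: 0.9749 + 0.2738 → r_corr = 1.249 μm/a
  mass loss = 1.249 μm/a × 7.14 g/cm³ = 8.916 g·m⁻²·a⁻¹
carbon steel: f(T) = +0.150·(T−10) [T≤10 °C] = -3.3750
  SO₂ term: 1.77·130.7^0.52·exp(0.02·66-3.3750) = 2.857
  Sd branch = 0.102·Sd^0.62·e^(0.033·RH+0.04·T) = 19.45 μm/a
  r_corr = 2.857 + 19.45 = 22.31 μm/a
  mass loss = 22.31 μm/a × 7.85 g/cm³ = 175.1 g·m⁻²·a⁻¹
copper: temperature factor f = +0.126·(-22.5) = -2.8350
  SO₂ term: 0.0053·130.7^0.26·exp(0.059·66-2.8350) = 0.05425
  Cl⁻ term: 0.01025·318.2^0.27·exp(0.036·66+0.049·-12.5) = 0.2834
  sum: 0.05425 + 0.2834 → r_corr = 0.3376 μm/a
  mass loss = 0.3376 μm/a × 8.96 g/cm³ = 3.025 g·m⁻²·a⁻¹
Ordering by g·m⁻²·a⁻¹: carbon steel (175) > zinc (8.92) > copper (3.02)

["carbon steel", "zinc", "copper"]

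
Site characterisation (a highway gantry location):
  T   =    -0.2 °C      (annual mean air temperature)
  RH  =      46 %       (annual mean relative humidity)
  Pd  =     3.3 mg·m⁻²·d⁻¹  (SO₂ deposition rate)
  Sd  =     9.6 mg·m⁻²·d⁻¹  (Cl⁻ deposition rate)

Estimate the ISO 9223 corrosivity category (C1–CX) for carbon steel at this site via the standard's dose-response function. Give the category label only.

carbon steel: temperature factor f = +0.150·(-10.2) = -1.5300
  SO₂ term: 1.77·3.3^0.52·exp(0.02·46-1.5300) = 1.789
  Cl⁻ term: 0.102·9.6^0.62·exp(0.033·46+0.04·-0.2) = 1.877
  r_corr = 1.789 + 1.877 = 3.666 μm/a
3.67 μm/a falls in (1.3, 25] for carbon steel → category C2

C2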